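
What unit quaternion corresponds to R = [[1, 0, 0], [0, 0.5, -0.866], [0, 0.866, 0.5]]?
0.866 + 0.5i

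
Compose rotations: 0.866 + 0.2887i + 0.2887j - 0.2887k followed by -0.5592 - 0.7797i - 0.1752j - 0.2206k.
-0.2723 - 0.7224i - 0.602j - 0.2041k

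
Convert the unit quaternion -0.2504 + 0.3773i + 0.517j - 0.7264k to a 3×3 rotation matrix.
[[-0.5899, 0.0263, -0.8071], [0.7539, -0.34, -0.5621], [-0.2892, -0.94, 0.1807]]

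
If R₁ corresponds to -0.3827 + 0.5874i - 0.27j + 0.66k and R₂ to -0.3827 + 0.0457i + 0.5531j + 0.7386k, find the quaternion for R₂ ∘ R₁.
-0.2185 + 0.3222i + 0.2953j - 0.8725k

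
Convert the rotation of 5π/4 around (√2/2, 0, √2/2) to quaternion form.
-0.3827 + 0.6533i + 0.6533k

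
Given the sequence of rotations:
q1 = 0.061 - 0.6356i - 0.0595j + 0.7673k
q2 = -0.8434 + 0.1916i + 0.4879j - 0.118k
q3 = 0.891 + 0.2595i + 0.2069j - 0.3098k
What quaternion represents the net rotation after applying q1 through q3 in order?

q2 · q1 = 0.1899 + 0.9151i + 0.0079j - 0.3556k
q3 · q2 · q1 = -0.1801 + 0.7935i - 0.1449j - 0.563k
-0.1801 + 0.7935i - 0.1449j - 0.563k


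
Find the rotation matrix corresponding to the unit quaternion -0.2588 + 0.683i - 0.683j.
[[0.067, -0.933, 0.3535], [-0.933, 0.067, 0.3535], [-0.3535, -0.3535, -0.866]]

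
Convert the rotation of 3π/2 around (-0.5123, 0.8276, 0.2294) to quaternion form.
-0.7071 - 0.3623i + 0.5852j + 0.1622k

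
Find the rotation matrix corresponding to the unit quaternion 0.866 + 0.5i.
[[1, 0, 0], [0, 0.5, -0.866], [0, 0.866, 0.5]]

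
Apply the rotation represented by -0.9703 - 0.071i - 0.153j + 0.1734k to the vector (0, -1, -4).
(-1.447, -0.166, -3.857)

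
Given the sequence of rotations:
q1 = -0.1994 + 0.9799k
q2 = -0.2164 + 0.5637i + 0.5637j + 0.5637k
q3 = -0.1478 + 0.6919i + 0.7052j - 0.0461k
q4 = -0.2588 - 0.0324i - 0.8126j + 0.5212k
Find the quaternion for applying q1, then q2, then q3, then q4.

q2 · q1 = -0.5092 + 0.44i - 0.6648j - 0.3245k
q3 · q2 · q1 = 0.2247 - 0.6768i - 0.0566j - 0.6988k
q4 · q3 · q2 · q1 = 0.2381 + 0.7652i - 0.5433j - 0.2502k
0.2381 + 0.7652i - 0.5433j - 0.2502k


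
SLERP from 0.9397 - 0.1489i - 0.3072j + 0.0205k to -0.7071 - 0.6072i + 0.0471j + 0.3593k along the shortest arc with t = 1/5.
0.9602 + 0.0149i - 0.2711j - 0.0661k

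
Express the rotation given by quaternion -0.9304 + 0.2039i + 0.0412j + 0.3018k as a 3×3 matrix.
[[0.8144, 0.5784, 0.0464], [-0.5448, 0.7347, 0.4043], [0.1997, -0.3545, 0.9135]]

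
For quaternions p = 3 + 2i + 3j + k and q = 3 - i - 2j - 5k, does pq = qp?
No: pq = 22 - 10i + 12j - 13k ≠ 22 + 16i - 6j - 11k = qp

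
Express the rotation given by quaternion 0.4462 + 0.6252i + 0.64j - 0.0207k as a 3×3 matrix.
[[0.1799, 0.8187, 0.5453], [0.7818, 0.2174, -0.5844], [-0.597, 0.5314, -0.601]]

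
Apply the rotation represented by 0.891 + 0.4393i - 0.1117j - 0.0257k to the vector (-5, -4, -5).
(-3.551, 2.154, -6.982)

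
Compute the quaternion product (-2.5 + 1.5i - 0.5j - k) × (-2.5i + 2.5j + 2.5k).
7.5 + 7.5i - 7.5j - 3.75k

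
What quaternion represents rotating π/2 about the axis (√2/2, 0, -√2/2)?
0.7071 + 0.5i - 0.5k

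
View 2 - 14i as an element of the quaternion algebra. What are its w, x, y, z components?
2 - 14i + 0j + 0k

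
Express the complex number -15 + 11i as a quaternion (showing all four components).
-15 + 11i + 0j + 0k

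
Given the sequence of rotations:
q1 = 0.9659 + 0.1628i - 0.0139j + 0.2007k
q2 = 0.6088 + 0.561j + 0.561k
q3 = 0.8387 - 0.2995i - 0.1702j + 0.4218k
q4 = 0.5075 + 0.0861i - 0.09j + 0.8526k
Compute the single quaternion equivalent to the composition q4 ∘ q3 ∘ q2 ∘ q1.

q2 · q1 = 0.4832 + 0.2195i + 0.6247j + 0.5727k
q3 · q2 · q1 = 0.3358 - 0.3216i + 0.7058j + 0.5344k
q4 · q3 · q2 · q1 = -0.194 - 0.7842i + 0.0078j + 0.5893k
-0.194 - 0.7842i + 0.0078j + 0.5893k


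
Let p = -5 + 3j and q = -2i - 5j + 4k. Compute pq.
15 + 22i + 25j - 14k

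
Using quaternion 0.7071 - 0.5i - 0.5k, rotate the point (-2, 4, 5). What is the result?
(4.328, 4.95, -1.328)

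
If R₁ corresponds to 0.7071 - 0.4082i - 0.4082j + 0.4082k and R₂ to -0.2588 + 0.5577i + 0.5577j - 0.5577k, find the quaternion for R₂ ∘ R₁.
0.5 + 0.5i + 0.5j - 0.5k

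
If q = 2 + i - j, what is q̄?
2 - i + j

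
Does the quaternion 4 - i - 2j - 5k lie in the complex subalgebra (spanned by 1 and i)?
No. The quaternion 4 - i - 2j - 5k has j-coefficient y = -2 and k-coefficient z = -5, not both zero, so it does not lie in the complex subalgebra spanned by 1 and i.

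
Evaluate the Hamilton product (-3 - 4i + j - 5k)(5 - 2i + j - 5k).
-49 - 14i - 8j - 12k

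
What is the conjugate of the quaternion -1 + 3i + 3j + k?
-1 - 3i - 3j - k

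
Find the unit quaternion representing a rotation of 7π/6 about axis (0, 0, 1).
-0.2588 + 0.9659k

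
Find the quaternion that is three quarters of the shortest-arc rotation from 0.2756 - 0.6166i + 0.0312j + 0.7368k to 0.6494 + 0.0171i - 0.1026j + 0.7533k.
0.5848 - 0.1559i - 0.0719j + 0.7928k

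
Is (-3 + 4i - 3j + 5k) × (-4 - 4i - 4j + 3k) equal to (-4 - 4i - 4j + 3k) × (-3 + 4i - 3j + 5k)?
No: pq = 1 + 7i - 8j - 57k ≠ 1 - 15i + 56j - k = qp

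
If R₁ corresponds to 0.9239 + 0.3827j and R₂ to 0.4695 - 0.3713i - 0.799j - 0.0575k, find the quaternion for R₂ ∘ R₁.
0.7395 - 0.321i - 0.5585j - 0.1952k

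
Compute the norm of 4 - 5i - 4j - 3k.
√66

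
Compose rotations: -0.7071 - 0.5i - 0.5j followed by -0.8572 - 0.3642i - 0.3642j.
0.2419 + 0.6861i + 0.6861j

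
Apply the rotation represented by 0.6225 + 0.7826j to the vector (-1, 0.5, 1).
(1.199, 0.5, 0.749)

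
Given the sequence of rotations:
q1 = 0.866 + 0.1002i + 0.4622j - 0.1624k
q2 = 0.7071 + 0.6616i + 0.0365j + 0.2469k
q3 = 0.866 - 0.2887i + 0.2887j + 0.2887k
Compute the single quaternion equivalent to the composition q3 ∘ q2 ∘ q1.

q2 · q1 = 0.5693 + 0.5238i + 0.4906j + 0.4011k
q3 · q2 · q1 = 0.3868 + 0.2634i + 0.8562j + 0.2189k
0.3868 + 0.2634i + 0.8562j + 0.2189k


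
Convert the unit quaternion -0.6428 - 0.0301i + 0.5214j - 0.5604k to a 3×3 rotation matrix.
[[-0.1718, -0.7518, -0.6366], [0.6891, 0.3701, -0.6231], [0.704, -0.5457, 0.4545]]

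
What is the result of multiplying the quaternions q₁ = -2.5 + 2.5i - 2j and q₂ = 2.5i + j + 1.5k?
-4.25 - 9.25i - 6.25j + 3.75k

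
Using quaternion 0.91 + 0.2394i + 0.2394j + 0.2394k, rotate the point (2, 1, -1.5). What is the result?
(0.395, 2.353, -1.248)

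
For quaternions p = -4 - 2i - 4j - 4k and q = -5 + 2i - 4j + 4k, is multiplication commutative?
No: pq = 24 - 30i + 36j + 20k ≠ 24 + 34i + 36j - 12k = qp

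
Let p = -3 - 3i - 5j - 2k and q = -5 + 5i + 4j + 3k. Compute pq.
56 - 7i + 12j + 14k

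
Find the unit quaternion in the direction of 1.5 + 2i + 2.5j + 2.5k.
0.3464 + 0.4619i + 0.5774j + 0.5774k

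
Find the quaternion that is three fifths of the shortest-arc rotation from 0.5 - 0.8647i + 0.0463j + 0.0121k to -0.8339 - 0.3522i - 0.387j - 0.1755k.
0.9135 - 0.2046i + 0.322j + 0.1411k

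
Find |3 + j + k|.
√11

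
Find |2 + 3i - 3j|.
√22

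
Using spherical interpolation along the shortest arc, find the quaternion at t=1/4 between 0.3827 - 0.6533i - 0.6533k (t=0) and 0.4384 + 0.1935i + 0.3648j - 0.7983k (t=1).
0.4364 - 0.4705i + 0.1063j - 0.7595k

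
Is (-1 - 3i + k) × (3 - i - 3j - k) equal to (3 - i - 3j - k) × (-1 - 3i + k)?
No: pq = -5 - 5i - j + 13k ≠ -5 - 11i + 7j - 5k = qp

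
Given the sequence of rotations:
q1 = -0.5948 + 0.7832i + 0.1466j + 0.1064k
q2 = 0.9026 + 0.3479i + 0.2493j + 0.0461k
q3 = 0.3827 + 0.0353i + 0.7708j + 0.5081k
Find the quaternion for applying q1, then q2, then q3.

q2 · q1 = -0.8508 + 0.5198i - 0.0169j - 0.0756k
q3 · q2 · q1 = -0.2925 + 0.1192i - 0.3955j - 0.8625k
-0.2925 + 0.1192i - 0.3955j - 0.8625k


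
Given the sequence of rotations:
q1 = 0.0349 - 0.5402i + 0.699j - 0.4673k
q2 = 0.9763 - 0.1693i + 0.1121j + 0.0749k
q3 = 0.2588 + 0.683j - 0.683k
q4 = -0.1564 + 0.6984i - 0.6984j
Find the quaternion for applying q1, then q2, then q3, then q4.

q2 · q1 = -0.1007 - 0.638i + 0.5668j - 0.5114k
q3 · q2 · q1 = -0.7625 - 0.1273i + 0.5137j + 0.3722k
q4 · q3 · q2 · q1 = 0.5669 - 0.7726i + 0.1922j + 0.2116k
0.5669 - 0.7726i + 0.1922j + 0.2116k


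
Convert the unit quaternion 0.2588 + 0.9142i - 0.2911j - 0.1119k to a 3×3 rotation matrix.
[[0.8055, -0.4743, -0.3553], [-0.5902, -0.6966, -0.408], [-0.0539, 0.5383, -0.841]]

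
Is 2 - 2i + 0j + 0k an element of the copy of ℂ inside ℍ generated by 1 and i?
Yes. The quaternion 2 - 2i has j- and k-coefficients y = z = 0, so it lies in the complex subalgebra spanned by 1 and i.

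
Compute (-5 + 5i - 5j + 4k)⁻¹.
-0.0549 - 0.0549i + 0.0549j - 0.044k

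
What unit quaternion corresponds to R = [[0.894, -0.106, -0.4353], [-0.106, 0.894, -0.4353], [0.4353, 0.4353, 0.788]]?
0.9455 + 0.2302i - 0.2302j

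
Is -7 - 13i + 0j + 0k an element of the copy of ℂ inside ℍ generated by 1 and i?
Yes. The quaternion -7 - 13i has j- and k-coefficients y = z = 0, so it lies in the complex subalgebra spanned by 1 and i.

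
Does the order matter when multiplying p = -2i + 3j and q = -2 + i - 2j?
Yes: pq = 8 + 4i - 6j + k ≠ 8 + 4i - 6j - k = qp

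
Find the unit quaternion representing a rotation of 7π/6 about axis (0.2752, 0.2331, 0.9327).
-0.2588 + 0.2658i + 0.2252j + 0.9009k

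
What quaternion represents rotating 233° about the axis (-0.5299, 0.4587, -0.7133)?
-0.4462 - 0.4742i + 0.4105j - 0.6384k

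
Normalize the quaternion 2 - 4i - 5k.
0.2981 - 0.5963i - 0.7454k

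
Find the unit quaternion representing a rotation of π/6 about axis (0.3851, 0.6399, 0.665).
0.9659 + 0.0997i + 0.1656j + 0.1721k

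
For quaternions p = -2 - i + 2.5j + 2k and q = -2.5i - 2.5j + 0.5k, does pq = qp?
No: pq = 2.75 + 11.25i + 0.5j + 7.75k ≠ 2.75 - 1.25i + 9.5j - 9.75k = qp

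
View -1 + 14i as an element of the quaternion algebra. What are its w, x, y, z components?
-1 + 14i + 0j + 0k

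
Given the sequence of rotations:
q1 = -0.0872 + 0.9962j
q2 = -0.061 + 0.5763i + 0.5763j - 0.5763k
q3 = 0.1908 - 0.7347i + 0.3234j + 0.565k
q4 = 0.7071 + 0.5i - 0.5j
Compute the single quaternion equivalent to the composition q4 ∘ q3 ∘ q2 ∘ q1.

q2 · q1 = -0.5688 + 0.5239i - 0.111j + 0.6244k
q3 · q2 · q1 = -0.0405 + 0.7825i + 0.5496j - 0.2901k
q4 · q3 · q2 · q1 = -0.1451 + 0.6781i + 0.5539j + 0.4609k
-0.1451 + 0.6781i + 0.5539j + 0.4609k


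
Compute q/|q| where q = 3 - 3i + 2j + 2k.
0.5883 - 0.5883i + 0.3922j + 0.3922k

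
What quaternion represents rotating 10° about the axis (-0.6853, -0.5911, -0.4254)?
0.9962 - 0.0597i - 0.0515j - 0.0371k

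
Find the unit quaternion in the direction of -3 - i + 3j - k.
-0.6708 - 0.2236i + 0.6708j - 0.2236k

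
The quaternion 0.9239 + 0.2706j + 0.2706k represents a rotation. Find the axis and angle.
axis = (0, √2/2, √2/2), θ = π/4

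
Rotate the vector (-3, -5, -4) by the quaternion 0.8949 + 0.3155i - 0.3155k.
(-4.43, 0.944, -5.43)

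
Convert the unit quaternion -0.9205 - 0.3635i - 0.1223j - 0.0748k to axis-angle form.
axis = (-0.9303, -0.313, -0.1914), θ = 314°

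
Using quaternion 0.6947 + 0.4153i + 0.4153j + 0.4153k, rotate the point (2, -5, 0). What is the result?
(1.781, 0.293, -5.074)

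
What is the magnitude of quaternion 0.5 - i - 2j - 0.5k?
2.345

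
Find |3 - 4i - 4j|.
√41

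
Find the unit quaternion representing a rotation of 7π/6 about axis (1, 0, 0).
-0.2588 + 0.9659i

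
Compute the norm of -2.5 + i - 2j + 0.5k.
3.391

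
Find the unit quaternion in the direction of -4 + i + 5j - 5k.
-0.4887 + 0.1222i + 0.6108j - 0.6108k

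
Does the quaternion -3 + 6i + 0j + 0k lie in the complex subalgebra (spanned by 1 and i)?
Yes. The quaternion -3 + 6i has j- and k-coefficients y = z = 0, so it lies in the complex subalgebra spanned by 1 and i.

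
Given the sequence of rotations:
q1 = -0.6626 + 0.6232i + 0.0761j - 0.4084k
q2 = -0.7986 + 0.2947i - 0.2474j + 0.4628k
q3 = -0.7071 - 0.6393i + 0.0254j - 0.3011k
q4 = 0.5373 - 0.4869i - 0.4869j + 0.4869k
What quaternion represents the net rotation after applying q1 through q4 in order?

q2 · q1 = 0.5533 - 0.6271i + 0.5119j + 0.1961k
q3 · q2 · q1 = -0.7461 + 0.2488i - 0.0337j - 0.6166k
q4 · q3 · q2 · q1 = 0.0041 + 0.8136i + 0.1661j - 0.557k
0.0041 + 0.8136i + 0.1661j - 0.557k


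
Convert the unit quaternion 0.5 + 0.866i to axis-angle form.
axis = (1, 0, 0), θ = 2π/3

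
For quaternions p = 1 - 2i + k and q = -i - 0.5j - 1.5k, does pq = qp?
No: pq = -0.5 - 0.5i - 4.5j - 0.5k ≠ -0.5 - 1.5i + 3.5j - 2.5k = qp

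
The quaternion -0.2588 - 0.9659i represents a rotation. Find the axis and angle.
axis = (-1, 0, 0), θ = 7π/6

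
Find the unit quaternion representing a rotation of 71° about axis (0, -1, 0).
0.8141 - 0.5807j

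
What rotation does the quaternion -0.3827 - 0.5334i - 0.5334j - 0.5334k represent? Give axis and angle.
axis = (-√3/3, -√3/3, -√3/3), θ = 5π/4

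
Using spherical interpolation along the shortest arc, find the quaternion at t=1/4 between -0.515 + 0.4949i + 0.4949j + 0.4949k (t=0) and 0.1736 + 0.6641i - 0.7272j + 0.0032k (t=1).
-0.5216 + 0.2042i + 0.7016j + 0.4405k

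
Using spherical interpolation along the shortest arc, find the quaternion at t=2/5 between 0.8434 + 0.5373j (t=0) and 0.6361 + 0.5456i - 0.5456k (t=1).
0.8613 + 0.2528i + 0.3609j - 0.2528k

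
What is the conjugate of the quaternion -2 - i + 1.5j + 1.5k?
-2 + i - 1.5j - 1.5k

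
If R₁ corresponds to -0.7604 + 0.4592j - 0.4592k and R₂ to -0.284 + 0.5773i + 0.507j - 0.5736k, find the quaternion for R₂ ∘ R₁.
-0.2803 - 0.4084i - 0.2508j + 0.8317k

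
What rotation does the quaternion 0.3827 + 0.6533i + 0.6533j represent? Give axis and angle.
axis = (√2/2, √2/2, 0), θ = 3π/4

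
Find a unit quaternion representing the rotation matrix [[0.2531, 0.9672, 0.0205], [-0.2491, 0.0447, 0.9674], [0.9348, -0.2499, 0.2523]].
0.6225 - 0.4889i - 0.3672j - 0.4885k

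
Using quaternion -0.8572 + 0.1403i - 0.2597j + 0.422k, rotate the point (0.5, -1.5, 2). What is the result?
(0.406, -1.262, 2.178)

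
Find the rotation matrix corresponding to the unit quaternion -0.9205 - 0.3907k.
[[0.6947, -0.7193, 0], [0.7193, 0.6947, 0], [0, 0, 1]]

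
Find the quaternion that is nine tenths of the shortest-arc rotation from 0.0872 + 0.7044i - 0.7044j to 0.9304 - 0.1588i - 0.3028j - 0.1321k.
0.9098 - 0.0541i - 0.3912j - 0.1274k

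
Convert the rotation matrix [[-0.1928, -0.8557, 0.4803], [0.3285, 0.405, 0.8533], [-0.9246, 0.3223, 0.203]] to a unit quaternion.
0.5948 - 0.2232i + 0.5905j + 0.4977k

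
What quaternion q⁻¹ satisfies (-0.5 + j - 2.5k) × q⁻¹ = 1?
-0.0667 - 0.1333j + 0.3333k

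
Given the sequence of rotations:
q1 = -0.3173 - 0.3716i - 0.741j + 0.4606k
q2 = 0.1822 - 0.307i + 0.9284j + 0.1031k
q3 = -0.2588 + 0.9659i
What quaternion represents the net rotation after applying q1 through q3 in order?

q2 · q1 = 0.4686 + 0.5337i - 0.3265j + 0.6237k
q3 · q2 · q1 = -0.6368 + 0.3145i - 0.5179j - 0.4768k
-0.6368 + 0.3145i - 0.5179j - 0.4768k


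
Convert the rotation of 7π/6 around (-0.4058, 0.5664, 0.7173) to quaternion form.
-0.2588 - 0.392i + 0.5471j + 0.6929k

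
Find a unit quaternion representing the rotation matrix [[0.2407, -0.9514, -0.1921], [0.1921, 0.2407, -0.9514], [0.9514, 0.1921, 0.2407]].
0.6561 + 0.4357i - 0.4357j + 0.4357k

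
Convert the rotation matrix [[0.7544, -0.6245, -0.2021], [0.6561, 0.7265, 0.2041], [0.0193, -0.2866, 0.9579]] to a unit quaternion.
0.9272 - 0.1323i - 0.0597j + 0.3453k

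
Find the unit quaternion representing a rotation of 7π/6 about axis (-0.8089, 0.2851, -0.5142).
-0.2588 - 0.7813i + 0.2754j - 0.4967k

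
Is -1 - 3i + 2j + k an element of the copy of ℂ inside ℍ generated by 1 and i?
No. The quaternion -1 - 3i + 2j + k has j-coefficient y = 2 and k-coefficient z = 1, not both zero, so it does not lie in the complex subalgebra spanned by 1 and i.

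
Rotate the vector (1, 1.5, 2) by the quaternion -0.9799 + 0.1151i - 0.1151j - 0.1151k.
(0.967, 2.124, 1.343)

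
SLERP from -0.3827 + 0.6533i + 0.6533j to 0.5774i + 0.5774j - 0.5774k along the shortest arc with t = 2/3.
-0.1378 + 0.6394i + 0.6394j - 0.4041k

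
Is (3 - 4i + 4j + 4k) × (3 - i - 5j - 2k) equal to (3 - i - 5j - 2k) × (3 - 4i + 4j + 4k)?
No: pq = 33 - 3i - 15j + 30k ≠ 33 - 27i + 9j - 18k = qp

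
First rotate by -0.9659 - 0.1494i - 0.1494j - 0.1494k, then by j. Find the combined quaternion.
0.1494 - 0.1494i - 0.9659j + 0.1494k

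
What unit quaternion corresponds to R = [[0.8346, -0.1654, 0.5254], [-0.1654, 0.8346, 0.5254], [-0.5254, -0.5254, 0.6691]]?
0.9136 - 0.2876i + 0.2876j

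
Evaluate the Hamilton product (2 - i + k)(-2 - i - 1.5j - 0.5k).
-4.5 + 1.5i - 4.5j - 1.5k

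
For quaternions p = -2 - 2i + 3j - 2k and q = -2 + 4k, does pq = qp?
No: pq = 12 + 16i + 2j - 4k ≠ 12 - 8i - 14j - 4k = qp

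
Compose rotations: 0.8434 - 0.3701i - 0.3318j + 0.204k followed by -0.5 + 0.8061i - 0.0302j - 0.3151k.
-0.0691 + 0.7542i + 0.0926j - 0.6464k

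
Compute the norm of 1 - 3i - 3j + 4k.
√35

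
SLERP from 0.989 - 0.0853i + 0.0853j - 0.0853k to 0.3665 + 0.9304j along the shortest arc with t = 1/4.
0.9294 - 0.0705i + 0.3554j - 0.0705k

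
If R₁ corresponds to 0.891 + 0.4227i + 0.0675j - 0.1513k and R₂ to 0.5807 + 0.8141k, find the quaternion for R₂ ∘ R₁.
0.6406 + 0.1905i + 0.3833j + 0.6375k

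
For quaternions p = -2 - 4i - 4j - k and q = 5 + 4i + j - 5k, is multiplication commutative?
No: pq = 5 - 7i - 46j + 17k ≠ 5 - 49i + 2j - 7k = qp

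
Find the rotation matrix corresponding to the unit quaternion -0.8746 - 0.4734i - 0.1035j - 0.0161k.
[[0.9781, 0.0698, 0.1963], [0.1262, 0.5513, -0.8247], [-0.1658, 0.8314, 0.5304]]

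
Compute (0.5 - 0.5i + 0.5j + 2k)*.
0.5 + 0.5i - 0.5j - 2k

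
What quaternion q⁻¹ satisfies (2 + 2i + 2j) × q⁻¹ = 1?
0.1667 - 0.1667i - 0.1667j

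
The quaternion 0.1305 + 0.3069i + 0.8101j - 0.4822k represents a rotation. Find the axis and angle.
axis = (0.3095, 0.8171, -0.4864), θ = 165°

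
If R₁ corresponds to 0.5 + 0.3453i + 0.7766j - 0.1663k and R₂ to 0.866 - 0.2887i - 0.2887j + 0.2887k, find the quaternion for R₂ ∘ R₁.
0.8049 - 0.0215i + 0.5799j - 0.1242k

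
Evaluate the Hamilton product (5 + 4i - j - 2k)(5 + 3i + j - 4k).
6 + 41i + 10j - 23k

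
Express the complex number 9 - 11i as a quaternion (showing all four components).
9 - 11i + 0j + 0k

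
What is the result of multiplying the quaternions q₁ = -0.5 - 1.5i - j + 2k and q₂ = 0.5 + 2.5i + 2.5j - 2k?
10 - 5i + 0.25j + 0.75k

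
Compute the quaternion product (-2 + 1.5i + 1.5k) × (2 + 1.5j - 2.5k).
-0.25 + 0.75i + 0.75j + 10.25k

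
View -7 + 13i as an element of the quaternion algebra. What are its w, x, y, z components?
-7 + 13i + 0j + 0k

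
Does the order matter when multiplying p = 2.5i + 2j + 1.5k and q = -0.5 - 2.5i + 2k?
Yes: pq = 3.25 + 2.75i - 9.75j + 4.25k ≠ 3.25 - 5.25i + 7.75j - 5.75k = qp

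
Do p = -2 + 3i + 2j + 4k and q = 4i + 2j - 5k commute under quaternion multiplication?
No: pq = 4 - 26i + 27j + 8k ≠ 4 + 10i - 35j + 12k = qp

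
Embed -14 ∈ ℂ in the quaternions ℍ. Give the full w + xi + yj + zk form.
-14 + 0i + 0j + 0k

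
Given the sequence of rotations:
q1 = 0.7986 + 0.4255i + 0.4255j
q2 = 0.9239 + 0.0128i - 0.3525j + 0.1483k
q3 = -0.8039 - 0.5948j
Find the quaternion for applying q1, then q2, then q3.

q2 · q1 = 0.8824 + 0.3402i + 0.1747j + 0.2739k
q3 · q2 · q1 = -0.6054 - 0.4364i - 0.6653j - 0.0178k
-0.6054 - 0.4364i - 0.6653j - 0.0178k


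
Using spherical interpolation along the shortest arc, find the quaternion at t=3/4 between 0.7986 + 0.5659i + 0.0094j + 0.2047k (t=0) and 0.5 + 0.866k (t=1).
0.6337 + 0.164i + 0.0027j + 0.756k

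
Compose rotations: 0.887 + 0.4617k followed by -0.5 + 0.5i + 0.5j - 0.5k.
-0.2127 + 0.6744i + 0.2127j - 0.6744k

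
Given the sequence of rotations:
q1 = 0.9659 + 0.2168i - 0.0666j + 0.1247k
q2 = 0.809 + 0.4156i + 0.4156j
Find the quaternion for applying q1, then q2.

q2 · q1 = 0.719 + 0.6286i + 0.2957j - 0.0169k
0.719 + 0.6286i + 0.2957j - 0.0169k


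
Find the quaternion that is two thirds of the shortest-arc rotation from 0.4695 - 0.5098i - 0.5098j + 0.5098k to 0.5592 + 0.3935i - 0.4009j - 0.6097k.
-0.2473 - 0.5837i + 0.0929j + 0.7678k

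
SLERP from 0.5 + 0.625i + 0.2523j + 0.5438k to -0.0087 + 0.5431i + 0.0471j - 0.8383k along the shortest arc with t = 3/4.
0.1875 - 0.2613i + 0.0486j + 0.9456k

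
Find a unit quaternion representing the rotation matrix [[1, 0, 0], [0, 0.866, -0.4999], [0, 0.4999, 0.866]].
0.9659 + 0.2588i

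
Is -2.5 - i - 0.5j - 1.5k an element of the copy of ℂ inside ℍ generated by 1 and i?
No. The quaternion -2.5 - i - 0.5j - 1.5k has j-coefficient y = -0.5 and k-coefficient z = -1.5, not both zero, so it does not lie in the complex subalgebra spanned by 1 and i.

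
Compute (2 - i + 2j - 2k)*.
2 + i - 2j + 2k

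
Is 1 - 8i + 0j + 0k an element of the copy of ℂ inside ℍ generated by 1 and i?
Yes. The quaternion 1 - 8i has j- and k-coefficients y = z = 0, so it lies in the complex subalgebra spanned by 1 and i.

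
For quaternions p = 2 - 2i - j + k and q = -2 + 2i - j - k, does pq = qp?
No: pq = 10i ≠ 6i - 8k = qp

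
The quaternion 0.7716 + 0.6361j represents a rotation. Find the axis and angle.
axis = (0, 1, 0), θ = 79°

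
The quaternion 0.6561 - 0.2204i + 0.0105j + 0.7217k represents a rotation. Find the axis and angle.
axis = (-0.292, 0.0139, 0.9563), θ = 98°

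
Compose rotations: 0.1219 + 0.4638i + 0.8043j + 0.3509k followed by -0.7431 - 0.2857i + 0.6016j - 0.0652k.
-0.4191 - 0.1159i - 0.4543j - 0.7775k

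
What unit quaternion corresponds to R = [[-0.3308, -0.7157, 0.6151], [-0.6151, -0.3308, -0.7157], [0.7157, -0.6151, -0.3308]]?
0.0436 + 0.5768i - 0.5768j + 0.5768k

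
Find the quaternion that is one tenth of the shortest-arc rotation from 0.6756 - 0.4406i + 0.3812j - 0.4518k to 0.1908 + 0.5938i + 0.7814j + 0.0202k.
0.681 - 0.3417i + 0.4804j - 0.4343k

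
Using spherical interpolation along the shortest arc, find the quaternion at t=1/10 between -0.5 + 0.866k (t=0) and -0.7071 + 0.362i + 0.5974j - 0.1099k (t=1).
-0.5738 + 0.0489i + 0.0807j + 0.8135k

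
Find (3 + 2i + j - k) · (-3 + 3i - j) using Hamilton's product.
-14 + 2i - 9j - 2k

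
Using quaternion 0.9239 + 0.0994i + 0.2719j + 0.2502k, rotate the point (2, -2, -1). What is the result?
(1.718, -0.63, -2.377)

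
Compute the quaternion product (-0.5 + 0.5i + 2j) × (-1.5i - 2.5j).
5.75 + 0.75i + 1.25j + 1.75k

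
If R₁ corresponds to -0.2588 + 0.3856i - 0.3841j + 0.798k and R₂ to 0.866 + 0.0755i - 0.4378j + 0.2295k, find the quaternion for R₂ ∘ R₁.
-0.6045 + 0.0532i - 0.1911j + 0.7715k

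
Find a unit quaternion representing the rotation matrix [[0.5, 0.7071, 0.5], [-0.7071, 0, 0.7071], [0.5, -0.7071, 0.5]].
0.7071 - 0.5i - 0.5k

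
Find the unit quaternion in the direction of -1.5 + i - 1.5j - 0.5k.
-0.6255 + 0.417i - 0.6255j - 0.2085k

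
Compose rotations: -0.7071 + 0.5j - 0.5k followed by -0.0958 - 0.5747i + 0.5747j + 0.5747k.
0.0677 - 0.1683i - 0.7416j - 0.6458k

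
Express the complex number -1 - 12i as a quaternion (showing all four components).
-1 - 12i + 0j + 0k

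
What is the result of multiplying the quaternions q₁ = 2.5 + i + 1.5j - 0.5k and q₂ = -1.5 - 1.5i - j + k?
-0.25 - 4.25i - 5j + 4.5k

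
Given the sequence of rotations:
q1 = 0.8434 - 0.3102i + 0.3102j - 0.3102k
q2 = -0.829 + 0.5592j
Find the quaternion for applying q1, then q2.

q2 · q1 = -0.8726 + 0.0837i + 0.2145j + 0.4306k
-0.8726 + 0.0837i + 0.2145j + 0.4306k


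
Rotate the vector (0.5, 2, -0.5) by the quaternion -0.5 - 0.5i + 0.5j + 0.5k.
(0.5, -0.5, 2)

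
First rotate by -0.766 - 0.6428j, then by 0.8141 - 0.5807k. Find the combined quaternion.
-0.6236 - 0.3733i - 0.5233j + 0.4448k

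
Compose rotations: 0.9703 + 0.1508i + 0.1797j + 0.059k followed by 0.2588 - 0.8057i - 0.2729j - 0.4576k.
0.4487 - 0.6766i - 0.2398j - 0.5324k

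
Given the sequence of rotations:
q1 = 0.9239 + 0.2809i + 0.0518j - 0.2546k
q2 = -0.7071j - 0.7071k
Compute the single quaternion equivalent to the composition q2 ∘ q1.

q2 · q1 = -0.1434 + 0.2167i - 0.8519j - 0.4547k
-0.1434 + 0.2167i - 0.8519j - 0.4547k


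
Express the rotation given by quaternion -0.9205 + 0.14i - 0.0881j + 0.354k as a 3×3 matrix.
[[0.7338, 0.627, 0.2613], [-0.6764, 0.7102, 0.1954], [-0.0631, -0.3201, 0.9453]]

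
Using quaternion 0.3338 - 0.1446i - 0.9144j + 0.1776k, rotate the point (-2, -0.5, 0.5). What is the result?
(1.067, -1.328, -1.265)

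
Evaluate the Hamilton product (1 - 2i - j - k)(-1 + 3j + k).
3 + 4i + 6j - 4k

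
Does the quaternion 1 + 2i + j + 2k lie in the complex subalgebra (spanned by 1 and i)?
No. The quaternion 1 + 2i + j + 2k has j-coefficient y = 1 and k-coefficient z = 2, not both zero, so it does not lie in the complex subalgebra spanned by 1 and i.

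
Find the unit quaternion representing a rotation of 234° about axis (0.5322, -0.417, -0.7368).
-0.454 + 0.4742i - 0.3715j - 0.6565k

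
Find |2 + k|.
√5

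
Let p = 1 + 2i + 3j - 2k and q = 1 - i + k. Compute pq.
5 + 4i + 3j + 2k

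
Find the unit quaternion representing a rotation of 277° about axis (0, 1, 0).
-0.749 + 0.6626j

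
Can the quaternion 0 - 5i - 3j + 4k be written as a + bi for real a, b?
No. The quaternion -5i - 3j + 4k has j-coefficient y = -3 and k-coefficient z = 4, not both zero, so it does not lie in the complex subalgebra spanned by 1 and i.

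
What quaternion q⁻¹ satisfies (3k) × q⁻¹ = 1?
-0.3333k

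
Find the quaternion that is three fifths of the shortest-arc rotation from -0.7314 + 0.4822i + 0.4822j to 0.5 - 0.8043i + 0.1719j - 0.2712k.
-0.6475 + 0.7345i + 0.1019j + 0.1757k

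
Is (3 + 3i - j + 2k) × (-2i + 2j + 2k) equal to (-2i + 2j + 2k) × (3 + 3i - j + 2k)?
No: pq = 4 - 12i - 4j + 10k ≠ 4 + 16j + 2k = qp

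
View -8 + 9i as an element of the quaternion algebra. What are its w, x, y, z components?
-8 + 9i + 0j + 0k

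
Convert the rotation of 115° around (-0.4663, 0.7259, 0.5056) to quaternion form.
0.5373 - 0.3933i + 0.6122j + 0.4264k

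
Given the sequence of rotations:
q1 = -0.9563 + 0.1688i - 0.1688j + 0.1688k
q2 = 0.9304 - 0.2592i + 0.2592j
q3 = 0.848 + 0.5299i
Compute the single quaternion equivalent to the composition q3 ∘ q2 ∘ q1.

q2 · q1 = -0.8022 + 0.4487i - 0.3612j + 0.1571k
q3 · q2 · q1 = -0.918 - 0.0446i - 0.3895j - 0.0582k
-0.918 - 0.0446i - 0.3895j - 0.0582k


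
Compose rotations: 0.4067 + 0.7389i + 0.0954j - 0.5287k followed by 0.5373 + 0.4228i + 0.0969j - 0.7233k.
-0.4855 + 0.5867i - 0.2202j - 0.6095k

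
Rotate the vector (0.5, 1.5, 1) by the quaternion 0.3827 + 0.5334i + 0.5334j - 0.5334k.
(1.236, -1.104, -0.868)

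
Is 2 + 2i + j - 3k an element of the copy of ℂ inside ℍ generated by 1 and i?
No. The quaternion 2 + 2i + j - 3k has j-coefficient y = 1 and k-coefficient z = -3, not both zero, so it does not lie in the complex subalgebra spanned by 1 and i.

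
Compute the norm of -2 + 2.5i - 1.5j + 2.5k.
4.33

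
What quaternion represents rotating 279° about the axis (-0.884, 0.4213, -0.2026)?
-0.7604 - 0.5741i + 0.2736j - 0.1316k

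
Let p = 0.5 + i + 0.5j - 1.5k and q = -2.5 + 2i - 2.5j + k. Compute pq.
-0.5 - 4.75i - 6.5j + 0.75k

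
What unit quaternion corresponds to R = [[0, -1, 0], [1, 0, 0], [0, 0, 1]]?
0.7071 + 0.7071k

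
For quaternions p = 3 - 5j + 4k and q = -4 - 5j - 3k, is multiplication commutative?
No: pq = -25 + 35i + 5j - 25k ≠ -25 - 35i + 5j - 25k = qp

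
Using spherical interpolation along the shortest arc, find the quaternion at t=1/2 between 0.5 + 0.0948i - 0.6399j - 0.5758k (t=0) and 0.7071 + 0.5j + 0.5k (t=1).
-0.1308 + 0.0599i - 0.7197j - 0.6792k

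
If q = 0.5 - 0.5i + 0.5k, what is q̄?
0.5 + 0.5i - 0.5k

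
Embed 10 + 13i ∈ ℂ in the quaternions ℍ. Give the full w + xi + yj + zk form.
10 + 13i + 0j + 0k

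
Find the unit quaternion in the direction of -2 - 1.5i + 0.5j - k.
-0.7303 - 0.5477i + 0.1826j - 0.3651k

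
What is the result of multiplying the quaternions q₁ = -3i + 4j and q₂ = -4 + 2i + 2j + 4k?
-2 + 28i - 4j - 14k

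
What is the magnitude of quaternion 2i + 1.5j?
2.5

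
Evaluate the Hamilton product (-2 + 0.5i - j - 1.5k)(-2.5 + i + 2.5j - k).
5.5 + 1.5i - 3.5j + 8k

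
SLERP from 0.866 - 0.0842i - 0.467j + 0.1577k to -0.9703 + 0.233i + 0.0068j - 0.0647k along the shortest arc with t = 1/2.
0.9487 - 0.1639i - 0.2448j + 0.1149k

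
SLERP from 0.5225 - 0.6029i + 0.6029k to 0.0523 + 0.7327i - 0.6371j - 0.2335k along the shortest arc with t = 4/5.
0.0781 - 0.7646i + 0.5418j + 0.3401k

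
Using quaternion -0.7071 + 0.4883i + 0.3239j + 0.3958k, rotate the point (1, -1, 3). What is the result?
(-0.614, 2.388, 2.219)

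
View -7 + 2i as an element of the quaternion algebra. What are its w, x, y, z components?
-7 + 2i + 0j + 0k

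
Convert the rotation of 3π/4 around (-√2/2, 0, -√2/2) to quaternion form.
0.3827 - 0.6533i - 0.6533k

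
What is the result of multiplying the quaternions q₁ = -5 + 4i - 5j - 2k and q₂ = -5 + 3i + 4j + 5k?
43 - 52i - 21j + 16k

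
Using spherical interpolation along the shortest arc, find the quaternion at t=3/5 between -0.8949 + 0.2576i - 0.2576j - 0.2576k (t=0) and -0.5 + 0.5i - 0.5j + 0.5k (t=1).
-0.7411 + 0.4499i - 0.4499j + 0.2145k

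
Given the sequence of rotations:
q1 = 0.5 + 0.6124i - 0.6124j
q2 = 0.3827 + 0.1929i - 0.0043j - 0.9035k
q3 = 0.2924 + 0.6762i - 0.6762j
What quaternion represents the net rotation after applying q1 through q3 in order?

q2 · q1 = 0.0706 - 0.2225i - 0.7898j - 0.5672k
q3 · q2 · q1 = -0.363 + 0.3662i + 0.1049j - 0.8504k
-0.363 + 0.3662i + 0.1049j - 0.8504k


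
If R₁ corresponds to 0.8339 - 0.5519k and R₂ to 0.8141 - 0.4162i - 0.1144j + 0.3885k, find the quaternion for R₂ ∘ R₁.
0.8933 - 0.2839i - 0.3251j - 0.1253k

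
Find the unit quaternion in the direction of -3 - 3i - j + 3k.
-0.5669 - 0.5669i - 0.189j + 0.5669k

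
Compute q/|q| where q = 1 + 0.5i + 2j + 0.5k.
0.4264 + 0.2132i + 0.8528j + 0.2132k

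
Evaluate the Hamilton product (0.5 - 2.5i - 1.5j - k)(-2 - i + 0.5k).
-3 + 3.75i + 5.25j + 0.75k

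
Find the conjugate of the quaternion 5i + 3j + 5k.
-5i - 3j - 5k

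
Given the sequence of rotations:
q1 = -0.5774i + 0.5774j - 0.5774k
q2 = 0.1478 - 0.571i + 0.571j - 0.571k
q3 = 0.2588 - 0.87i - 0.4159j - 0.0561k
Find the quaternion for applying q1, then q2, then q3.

q2 · q1 = -0.9891 - 0.0853i + 0.0853j - 0.0853k
q3 · q2 · q1 = -0.2995 + 0.8787i + 0.364j - 0.0763k
-0.2995 + 0.8787i + 0.364j - 0.0763k


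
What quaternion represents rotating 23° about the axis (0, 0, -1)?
0.9799 - 0.1994k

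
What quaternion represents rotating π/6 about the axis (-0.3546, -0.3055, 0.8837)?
0.9659 - 0.0918i - 0.0791j + 0.2287k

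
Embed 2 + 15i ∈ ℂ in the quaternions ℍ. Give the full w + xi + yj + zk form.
2 + 15i + 0j + 0k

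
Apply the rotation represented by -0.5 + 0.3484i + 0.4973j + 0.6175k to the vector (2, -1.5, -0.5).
(-1.927, -1.015, 1.325)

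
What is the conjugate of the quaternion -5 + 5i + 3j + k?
-5 - 5i - 3j - k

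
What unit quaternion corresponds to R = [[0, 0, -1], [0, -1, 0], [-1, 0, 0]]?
-0.7071i + 0.7071k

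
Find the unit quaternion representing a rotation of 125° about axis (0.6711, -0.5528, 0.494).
0.4617 + 0.5953i - 0.4903j + 0.4382k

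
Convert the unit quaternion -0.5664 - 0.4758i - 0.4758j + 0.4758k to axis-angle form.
axis = (-√3/3, -√3/3, √3/3), θ = 249°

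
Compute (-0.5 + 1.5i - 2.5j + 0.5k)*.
-0.5 - 1.5i + 2.5j - 0.5k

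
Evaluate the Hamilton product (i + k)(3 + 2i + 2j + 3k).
-5 + i - j + 5k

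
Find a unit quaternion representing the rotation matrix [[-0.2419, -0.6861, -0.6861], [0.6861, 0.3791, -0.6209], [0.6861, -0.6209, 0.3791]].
0.6157 - 0.5572j + 0.5572k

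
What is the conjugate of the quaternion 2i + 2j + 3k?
-2i - 2j - 3k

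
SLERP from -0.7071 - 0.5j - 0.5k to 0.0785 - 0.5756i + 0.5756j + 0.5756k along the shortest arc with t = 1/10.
-0.6623 + 0.0658i - 0.5278j - 0.5278k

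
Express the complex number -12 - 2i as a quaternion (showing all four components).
-12 - 2i + 0j + 0k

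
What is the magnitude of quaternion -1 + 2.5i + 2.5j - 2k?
4.183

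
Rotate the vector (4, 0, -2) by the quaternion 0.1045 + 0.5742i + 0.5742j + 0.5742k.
(-2.834, 2.039, 2.795)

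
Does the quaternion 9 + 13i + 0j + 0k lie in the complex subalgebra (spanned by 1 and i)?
Yes. The quaternion 9 + 13i has j- and k-coefficients y = z = 0, so it lies in the complex subalgebra spanned by 1 and i.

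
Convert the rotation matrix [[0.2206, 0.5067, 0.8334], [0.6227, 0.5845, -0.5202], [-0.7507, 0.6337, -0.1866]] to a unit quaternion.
0.6361 + 0.4535i + 0.6226j + 0.0456k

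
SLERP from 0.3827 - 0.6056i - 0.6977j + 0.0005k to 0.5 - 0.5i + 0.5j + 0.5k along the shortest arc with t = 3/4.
0.5779 - 0.6564i + 0.1971j + 0.4431k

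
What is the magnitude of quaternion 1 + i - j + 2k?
√7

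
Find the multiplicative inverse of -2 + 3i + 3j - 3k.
-0.0645 - 0.0968i - 0.0968j + 0.0968k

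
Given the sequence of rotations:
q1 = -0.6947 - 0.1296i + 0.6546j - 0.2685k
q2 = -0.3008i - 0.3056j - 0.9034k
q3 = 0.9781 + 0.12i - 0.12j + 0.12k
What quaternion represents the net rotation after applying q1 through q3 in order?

q2 · q1 = -0.0815 + 0.8824i + 0.2486j + 0.3911k
q3 · q2 · q1 = -0.2027 + 0.7765i + 0.3119j + 0.5085k
-0.2027 + 0.7765i + 0.3119j + 0.5085k


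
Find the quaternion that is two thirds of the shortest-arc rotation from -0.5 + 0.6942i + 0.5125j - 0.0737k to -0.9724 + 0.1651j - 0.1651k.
-0.8986 + 0.2656i + 0.3162j - 0.1483k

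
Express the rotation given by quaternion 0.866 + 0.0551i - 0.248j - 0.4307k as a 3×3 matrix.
[[0.506, 0.7186, -0.477], [-0.7733, 0.6229, 0.1182], [0.3821, 0.3091, 0.8709]]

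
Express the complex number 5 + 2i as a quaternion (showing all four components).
5 + 2i + 0j + 0k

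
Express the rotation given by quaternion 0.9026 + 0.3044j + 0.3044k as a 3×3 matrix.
[[0.6294, -0.5495, 0.5495], [0.5495, 0.8147, 0.1853], [-0.5495, 0.1853, 0.8147]]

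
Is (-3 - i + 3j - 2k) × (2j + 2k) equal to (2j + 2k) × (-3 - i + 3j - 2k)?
No: pq = -2 + 10i - 4j - 8k ≠ -2 - 10i - 8j - 4k = qp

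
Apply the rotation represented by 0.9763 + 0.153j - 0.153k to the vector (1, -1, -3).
(-0.289, -1.111, -3.111)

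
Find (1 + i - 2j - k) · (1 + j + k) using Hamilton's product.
4 - 2j + k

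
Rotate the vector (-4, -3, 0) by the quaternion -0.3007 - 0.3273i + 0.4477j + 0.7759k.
(1.899, 4.294, -1.72)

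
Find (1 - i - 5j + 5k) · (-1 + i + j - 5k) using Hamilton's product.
30 + 22i + 6j - 6k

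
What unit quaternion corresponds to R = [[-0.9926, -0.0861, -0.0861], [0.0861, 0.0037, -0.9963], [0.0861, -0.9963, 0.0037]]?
0.061 - 0.7058j + 0.7058k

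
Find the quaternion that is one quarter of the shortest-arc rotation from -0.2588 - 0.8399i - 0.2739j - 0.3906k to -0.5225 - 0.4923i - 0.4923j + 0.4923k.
-0.3684 - 0.8346i - 0.3717j - 0.1718k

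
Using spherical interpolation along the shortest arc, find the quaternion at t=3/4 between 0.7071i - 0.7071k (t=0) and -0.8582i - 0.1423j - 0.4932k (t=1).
0.9743i + 0.1225j + 0.1892k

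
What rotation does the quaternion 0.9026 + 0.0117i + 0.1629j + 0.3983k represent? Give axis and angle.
axis = (0.0272, 0.3784, 0.9252), θ = 51°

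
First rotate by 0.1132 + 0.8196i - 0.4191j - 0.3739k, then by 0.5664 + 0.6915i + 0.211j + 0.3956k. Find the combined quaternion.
-0.2663 + 0.6294i + 0.3693j - 0.6297k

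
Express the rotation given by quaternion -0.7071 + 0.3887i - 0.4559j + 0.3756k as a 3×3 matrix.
[[0.3022, 0.1768, 0.9367], [-0.8856, 0.4157, 0.2072], [-0.3527, -0.8922, 0.2821]]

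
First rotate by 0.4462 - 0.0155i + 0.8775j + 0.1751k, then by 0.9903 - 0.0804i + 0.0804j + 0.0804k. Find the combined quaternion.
0.356 - 0.1077i + 0.9177j + 0.14k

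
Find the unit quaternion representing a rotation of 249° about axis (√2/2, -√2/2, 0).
-0.5664 + 0.5827i - 0.5827j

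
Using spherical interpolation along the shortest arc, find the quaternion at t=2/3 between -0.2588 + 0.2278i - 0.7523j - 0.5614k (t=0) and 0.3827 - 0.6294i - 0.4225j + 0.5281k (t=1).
-0.4223 + 0.6064i + 0.0039j - 0.6737k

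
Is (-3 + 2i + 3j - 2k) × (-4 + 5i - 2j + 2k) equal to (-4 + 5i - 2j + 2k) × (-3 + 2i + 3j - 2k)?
No: pq = 12 - 21i - 20j - 17k ≠ 12 - 25i + 8j + 21k = qp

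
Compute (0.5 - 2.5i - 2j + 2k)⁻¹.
0.0345 + 0.1724i + 0.1379j - 0.1379k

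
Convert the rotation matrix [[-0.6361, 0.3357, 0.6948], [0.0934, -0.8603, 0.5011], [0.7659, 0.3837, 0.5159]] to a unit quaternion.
-0.0698 + 0.4208i + 0.2549j + 0.8678k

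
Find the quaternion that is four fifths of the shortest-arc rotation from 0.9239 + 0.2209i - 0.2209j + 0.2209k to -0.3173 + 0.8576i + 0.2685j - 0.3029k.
0.5373 - 0.7134i - 0.3022j + 0.3332k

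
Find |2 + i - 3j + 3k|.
√23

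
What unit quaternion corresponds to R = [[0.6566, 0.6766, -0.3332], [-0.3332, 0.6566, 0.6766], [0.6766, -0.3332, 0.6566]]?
0.8617 - 0.293i - 0.293j - 0.293k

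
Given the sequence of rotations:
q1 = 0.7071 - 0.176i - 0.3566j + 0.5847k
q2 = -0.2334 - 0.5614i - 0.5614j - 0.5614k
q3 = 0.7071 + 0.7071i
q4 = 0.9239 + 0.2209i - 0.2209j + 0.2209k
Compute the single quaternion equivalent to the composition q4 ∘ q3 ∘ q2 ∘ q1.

q2 · q1 = -0.1358 - 0.8843i + 0.1133j - 0.432k
q3 · q2 · q1 = 0.5293 - 0.7213i + 0.3856j - 0.2254k
q4 · q3 · q2 · q1 = 0.7833 - 0.5849i + 0.1298j - 0.1655k
0.7833 - 0.5849i + 0.1298j - 0.1655k


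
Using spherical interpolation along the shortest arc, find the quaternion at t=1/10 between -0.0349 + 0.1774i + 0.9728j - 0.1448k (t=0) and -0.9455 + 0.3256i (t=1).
-0.174 + 0.2213i + 0.9491j - 0.1413k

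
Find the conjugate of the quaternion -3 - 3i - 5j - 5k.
-3 + 3i + 5j + 5k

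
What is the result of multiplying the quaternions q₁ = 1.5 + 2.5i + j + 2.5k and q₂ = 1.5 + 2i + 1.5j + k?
-6.75 + 4i + 6.25j + 7k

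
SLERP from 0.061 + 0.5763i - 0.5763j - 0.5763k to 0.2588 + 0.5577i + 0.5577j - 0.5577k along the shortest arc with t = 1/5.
0.1206 + 0.6528i - 0.365j - 0.6528k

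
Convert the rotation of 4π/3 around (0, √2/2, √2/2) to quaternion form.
-0.5 + 0.6124j + 0.6124k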